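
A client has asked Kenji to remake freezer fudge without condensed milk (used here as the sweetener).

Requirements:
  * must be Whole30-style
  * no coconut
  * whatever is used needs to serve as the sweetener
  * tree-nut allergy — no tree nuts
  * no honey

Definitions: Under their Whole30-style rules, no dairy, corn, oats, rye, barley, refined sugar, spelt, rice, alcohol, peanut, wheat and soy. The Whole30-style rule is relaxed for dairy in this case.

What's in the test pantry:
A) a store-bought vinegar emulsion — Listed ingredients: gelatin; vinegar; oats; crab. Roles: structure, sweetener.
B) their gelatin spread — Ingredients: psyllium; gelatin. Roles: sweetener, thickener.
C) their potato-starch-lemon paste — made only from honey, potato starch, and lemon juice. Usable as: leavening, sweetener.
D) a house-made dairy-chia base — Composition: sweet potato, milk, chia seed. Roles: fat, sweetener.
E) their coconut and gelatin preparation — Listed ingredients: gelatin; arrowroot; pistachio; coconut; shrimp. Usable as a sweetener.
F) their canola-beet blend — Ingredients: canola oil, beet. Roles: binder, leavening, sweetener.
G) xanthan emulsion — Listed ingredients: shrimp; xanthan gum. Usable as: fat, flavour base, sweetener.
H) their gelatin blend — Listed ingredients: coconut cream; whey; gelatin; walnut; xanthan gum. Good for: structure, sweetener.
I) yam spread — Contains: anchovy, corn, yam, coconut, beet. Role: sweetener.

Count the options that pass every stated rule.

4

A: has oats, so not Whole30-style — out
B: only gelatin and psyllium; none excluded — OK
C: has honey, so not honey-free — no
D: dairy is permitted under the Whole30-style carve-out; nothing else excluded — OK
E: has pistachio, so not tree-nut-free; has coconut, so not coconut-free — out
F: only beet and canola oil; none excluded — keep
G: all constraints satisfied — keep
H: has walnut, so not tree-nut-free; has coconut cream, so not coconut-free — reject
I: has corn, so not Whole30-style; has coconut, so not coconut-free — out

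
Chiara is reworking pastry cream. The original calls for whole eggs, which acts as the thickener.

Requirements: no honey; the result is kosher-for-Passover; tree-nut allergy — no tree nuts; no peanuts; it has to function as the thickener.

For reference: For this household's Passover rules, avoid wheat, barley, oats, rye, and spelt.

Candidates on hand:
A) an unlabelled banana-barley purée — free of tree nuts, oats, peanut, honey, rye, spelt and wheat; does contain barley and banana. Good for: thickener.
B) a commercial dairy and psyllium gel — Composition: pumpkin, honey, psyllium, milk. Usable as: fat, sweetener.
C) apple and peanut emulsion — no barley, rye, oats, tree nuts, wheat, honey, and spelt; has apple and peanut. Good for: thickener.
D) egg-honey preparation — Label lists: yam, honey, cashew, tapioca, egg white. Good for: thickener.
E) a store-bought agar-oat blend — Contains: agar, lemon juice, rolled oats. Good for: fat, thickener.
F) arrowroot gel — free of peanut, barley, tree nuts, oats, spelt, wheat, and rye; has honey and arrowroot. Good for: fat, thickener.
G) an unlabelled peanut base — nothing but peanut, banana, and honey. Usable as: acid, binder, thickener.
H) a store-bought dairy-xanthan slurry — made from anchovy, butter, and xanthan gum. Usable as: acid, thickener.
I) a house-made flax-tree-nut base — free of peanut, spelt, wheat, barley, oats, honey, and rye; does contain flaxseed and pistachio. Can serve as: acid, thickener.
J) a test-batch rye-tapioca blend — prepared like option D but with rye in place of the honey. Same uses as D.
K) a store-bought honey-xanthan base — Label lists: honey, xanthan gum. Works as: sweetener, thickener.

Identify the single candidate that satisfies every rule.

A: has barley, so not kosher-for-Passover — reject
B: not usable as a thickener; has honey, so not honey-free — out
C: has peanut, so not peanut-free — out
D: has honey, so not honey-free; has cashew, so not tree-nut-free — no
E: has rolled oats, so not kosher-for-Passover — reject
F: has honey, so not honey-free — no
G: has honey, so not honey-free; has peanut, so not peanut-free — no
H: all constraints satisfied — keep
I: has pistachio, so not tree-nut-free — no
J: has rye, so not kosher-for-Passover; has cashew, so not tree-nut-free — reject
K: has honey, so not honey-free — no

H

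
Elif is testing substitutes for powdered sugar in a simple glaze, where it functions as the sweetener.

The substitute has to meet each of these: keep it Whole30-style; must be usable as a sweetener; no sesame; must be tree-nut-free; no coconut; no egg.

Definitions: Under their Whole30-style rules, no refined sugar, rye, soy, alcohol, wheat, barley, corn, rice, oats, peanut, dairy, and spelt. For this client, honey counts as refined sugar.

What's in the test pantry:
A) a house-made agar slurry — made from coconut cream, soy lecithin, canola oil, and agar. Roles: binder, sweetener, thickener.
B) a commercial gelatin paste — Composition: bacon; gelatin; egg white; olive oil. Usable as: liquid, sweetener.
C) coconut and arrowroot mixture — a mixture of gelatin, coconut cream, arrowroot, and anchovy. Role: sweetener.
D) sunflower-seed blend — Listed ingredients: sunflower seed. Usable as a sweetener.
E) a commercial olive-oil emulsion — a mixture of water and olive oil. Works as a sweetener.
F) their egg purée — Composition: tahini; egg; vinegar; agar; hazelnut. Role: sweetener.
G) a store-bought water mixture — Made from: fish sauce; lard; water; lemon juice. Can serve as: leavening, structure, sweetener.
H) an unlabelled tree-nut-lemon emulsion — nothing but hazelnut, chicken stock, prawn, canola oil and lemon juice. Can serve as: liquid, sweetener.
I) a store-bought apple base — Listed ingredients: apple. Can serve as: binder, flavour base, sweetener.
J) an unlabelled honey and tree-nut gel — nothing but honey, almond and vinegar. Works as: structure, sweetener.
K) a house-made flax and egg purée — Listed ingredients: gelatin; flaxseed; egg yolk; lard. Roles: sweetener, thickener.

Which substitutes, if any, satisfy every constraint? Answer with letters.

D, E, G, I

A: has soy lecithin, so not Whole30-style; has coconut cream, so not coconut-free — out
B: has egg white, so not egg-free — no
C: has coconut cream, so not coconut-free — out
D: only sunflower seed; none excluded — valid
E: nothing on the exclusion list — valid
F: has egg, so not egg-free; has tahini, so not sesame-free (and 1 more) — reject
G: no egg, no coconut — valid
H: has hazelnut, so not tree-nut-free — no
I: every rule checks out — valid
J: has honey, so not Whole30-style; has almond, so not tree-nut-free — no
K: has egg yolk, so not egg-free — out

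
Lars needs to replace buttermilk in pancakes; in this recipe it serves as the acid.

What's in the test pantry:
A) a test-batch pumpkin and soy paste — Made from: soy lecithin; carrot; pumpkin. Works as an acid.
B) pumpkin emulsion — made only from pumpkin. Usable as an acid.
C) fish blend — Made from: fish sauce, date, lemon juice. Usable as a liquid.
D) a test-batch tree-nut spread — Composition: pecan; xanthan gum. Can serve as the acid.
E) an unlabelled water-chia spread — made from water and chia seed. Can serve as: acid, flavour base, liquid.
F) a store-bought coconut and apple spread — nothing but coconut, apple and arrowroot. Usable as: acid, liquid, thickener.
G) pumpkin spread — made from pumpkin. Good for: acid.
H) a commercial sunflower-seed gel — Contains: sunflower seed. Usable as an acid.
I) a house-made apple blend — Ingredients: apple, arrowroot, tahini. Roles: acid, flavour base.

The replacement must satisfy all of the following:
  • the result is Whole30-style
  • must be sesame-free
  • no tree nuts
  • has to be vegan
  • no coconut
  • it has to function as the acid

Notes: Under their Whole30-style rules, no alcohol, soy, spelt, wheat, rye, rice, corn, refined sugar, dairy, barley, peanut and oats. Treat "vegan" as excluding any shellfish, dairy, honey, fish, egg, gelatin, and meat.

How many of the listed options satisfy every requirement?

4

A: has soy lecithin, so not Whole30-style — no
B: all constraints satisfied — valid
C: not usable as an acid; has fish sauce, so not vegan — out
D: has pecan, so not tree-nut-free — reject
E: all constraints satisfied — keep
F: has coconut, so not coconut-free — reject
G: every rule checks out — OK
H: all constraints satisfied — keep
I: has tahini, so not sesame-free — reject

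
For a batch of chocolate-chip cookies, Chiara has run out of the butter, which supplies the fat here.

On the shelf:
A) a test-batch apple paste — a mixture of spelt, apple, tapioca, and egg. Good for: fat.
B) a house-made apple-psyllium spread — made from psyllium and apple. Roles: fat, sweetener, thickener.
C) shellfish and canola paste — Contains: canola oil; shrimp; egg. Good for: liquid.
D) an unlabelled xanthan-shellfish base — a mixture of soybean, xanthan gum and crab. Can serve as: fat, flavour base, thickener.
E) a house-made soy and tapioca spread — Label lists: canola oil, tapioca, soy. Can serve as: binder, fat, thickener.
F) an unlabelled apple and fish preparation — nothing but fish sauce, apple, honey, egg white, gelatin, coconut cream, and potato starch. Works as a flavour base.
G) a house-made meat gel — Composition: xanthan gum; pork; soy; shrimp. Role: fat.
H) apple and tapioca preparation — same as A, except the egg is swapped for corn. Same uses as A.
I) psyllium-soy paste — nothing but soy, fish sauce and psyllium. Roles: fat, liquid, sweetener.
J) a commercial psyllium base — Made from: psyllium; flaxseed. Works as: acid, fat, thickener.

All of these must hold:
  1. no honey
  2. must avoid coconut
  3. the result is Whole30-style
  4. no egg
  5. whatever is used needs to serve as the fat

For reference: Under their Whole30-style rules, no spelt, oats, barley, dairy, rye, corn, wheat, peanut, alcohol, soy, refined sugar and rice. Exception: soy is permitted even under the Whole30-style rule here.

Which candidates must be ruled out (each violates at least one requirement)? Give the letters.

A: has spelt, so not Whole30-style; has egg, so not egg-free — out
B: only psyllium and apple; none excluded — keep
C: not usable as a fat; has egg, so not egg-free — no
D: soy is permitted under the Whole30-style carve-out; nothing else excluded — keep
E: soy is permitted under the Whole30-style carve-out; nothing else excluded — OK
F: not usable as a fat; has egg white, so not egg-free (and 2 more) — no
G: soy is permitted under the Whole30-style carve-out; nothing else excluded — OK
H: has corn, so not Whole30-style — out
I: soy is permitted under the Whole30-style carve-out; nothing else excluded — keep
J: nothing on the exclusion list — keep

A, C, F, H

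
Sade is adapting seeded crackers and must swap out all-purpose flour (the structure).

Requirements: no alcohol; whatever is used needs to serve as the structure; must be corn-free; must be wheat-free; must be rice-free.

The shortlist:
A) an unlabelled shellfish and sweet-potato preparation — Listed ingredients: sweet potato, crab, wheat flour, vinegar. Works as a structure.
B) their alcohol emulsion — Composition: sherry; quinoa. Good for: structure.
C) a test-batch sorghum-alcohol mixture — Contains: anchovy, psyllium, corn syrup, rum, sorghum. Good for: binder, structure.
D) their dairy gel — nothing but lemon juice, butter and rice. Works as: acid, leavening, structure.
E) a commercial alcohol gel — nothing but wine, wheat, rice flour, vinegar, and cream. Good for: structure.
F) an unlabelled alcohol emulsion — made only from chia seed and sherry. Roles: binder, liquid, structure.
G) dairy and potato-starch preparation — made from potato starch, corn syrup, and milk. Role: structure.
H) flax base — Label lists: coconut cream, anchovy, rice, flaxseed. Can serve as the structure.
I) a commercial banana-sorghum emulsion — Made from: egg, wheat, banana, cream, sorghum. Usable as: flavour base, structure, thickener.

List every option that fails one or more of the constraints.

A, B, C, D, E, F, G, H, I

A: has wheat flour, so not wheat-free — no
B: has sherry, so not alcohol-free — out
C: has rum, so not alcohol-free; has corn syrup, so not corn-free — no
D: has rice, so not rice-free — no
E: has wheat, so not wheat-free; has wine, so not alcohol-free (and 1 more) — no
F: has sherry, so not alcohol-free — no
G: has corn syrup, so not corn-free — no
H: has rice, so not rice-free — reject
I: has wheat, so not wheat-free — out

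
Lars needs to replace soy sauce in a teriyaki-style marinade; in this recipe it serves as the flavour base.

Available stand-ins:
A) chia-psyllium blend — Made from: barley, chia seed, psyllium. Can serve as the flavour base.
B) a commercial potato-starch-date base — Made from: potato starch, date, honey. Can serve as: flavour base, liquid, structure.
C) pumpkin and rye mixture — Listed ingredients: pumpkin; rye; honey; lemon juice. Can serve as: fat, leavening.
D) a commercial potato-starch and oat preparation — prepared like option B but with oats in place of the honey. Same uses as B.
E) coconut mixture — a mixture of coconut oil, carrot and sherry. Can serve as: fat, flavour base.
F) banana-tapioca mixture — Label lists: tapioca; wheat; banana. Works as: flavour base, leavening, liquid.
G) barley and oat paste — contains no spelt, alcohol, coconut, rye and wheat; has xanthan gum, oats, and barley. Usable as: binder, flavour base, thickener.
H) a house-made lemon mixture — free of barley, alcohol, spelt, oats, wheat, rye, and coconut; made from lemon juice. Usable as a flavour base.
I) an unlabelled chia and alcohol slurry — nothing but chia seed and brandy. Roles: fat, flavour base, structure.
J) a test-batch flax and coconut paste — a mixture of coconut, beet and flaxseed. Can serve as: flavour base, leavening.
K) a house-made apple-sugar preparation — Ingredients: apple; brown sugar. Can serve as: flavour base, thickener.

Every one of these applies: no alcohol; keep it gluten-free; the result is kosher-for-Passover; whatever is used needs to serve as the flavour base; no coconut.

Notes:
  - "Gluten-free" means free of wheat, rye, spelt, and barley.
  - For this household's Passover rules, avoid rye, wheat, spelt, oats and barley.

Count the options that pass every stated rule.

A: has barley, so not gluten-free; has barley, so not kosher-for-Passover — reject
B: all constraints satisfied — valid
C: not usable as a flavour base; has rye, so not gluten-free (and 1 more) — reject
D: has oats, so not kosher-for-Passover — out
E: has sherry, so not alcohol-free; has coconut oil, so not coconut-free — out
F: has wheat, so not gluten-free; has wheat, so not kosher-for-Passover — no
G: has barley, so not gluten-free; has barley, so not kosher-for-Passover — out
H: works as a flavour base, no alcohol, no coconut — valid
I: has brandy, so not alcohol-free — reject
J: has coconut, so not coconut-free — reject
K: works as a flavour base, kosher-for-Passover, gluten-free — keep

3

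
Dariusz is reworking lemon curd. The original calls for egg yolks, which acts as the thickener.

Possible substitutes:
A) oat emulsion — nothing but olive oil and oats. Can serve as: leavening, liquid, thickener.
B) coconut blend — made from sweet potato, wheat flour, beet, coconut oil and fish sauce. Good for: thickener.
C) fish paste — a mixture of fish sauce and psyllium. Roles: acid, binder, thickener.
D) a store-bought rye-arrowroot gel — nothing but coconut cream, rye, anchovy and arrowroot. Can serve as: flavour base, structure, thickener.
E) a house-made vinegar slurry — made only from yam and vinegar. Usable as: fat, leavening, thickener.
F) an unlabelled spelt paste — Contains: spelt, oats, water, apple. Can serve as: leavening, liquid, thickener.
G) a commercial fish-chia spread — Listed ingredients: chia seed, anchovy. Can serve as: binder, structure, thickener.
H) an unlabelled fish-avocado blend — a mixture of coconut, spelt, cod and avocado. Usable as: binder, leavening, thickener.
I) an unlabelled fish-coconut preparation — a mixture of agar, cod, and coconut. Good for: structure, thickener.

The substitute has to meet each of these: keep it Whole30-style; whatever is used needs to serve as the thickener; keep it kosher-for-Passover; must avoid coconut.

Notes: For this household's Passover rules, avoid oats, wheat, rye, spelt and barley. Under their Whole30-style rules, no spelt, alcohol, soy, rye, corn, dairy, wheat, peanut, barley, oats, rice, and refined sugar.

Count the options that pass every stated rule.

3

A: has oats, so not kosher-for-Passover; has oats, so not Whole30-style — out
B: has wheat flour, so not kosher-for-Passover; has wheat flour, so not Whole30-style (and 1 more) — no
C: only fish sauce and psyllium; none excluded — valid
D: has rye, so not kosher-for-Passover; has rye, so not Whole30-style (and 1 more) — no
E: all constraints satisfied — valid
F: has oats, so not kosher-for-Passover; has oats, so not Whole30-style — out
G: nothing on the exclusion list — keep
H: has spelt, so not kosher-for-Passover; has spelt, so not Whole30-style (and 1 more) — reject
I: has coconut, so not coconut-free — reject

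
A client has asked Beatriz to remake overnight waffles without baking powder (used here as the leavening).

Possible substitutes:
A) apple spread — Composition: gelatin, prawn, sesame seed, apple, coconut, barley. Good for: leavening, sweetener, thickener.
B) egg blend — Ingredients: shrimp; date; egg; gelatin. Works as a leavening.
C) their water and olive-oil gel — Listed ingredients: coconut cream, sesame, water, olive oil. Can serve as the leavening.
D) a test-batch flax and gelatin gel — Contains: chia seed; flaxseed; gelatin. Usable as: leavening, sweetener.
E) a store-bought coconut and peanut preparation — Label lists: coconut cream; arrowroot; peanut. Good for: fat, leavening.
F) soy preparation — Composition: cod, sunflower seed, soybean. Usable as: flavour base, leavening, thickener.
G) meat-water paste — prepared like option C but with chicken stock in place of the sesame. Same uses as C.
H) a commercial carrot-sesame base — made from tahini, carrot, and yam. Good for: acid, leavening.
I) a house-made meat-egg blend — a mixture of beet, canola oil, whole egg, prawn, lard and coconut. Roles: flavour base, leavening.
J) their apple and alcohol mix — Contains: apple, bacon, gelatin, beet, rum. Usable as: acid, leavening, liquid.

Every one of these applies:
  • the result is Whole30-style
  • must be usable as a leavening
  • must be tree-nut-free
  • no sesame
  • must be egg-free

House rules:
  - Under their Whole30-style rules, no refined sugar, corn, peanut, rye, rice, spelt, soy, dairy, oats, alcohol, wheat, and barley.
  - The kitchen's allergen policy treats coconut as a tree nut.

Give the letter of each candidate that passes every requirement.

A: has barley, so not Whole30-style; has sesame seed, so not sesame-free (and 1 more) — out
B: has egg, so not egg-free — no
C: has sesame, so not sesame-free; has coconut cream, so not tree-nut-free — reject
D: only gelatin, flaxseed, and chia seed; none excluded — valid
E: has peanut, so not Whole30-style; has coconut cream, so not tree-nut-free — no
F: has soybean, so not Whole30-style — reject
G: has coconut cream, so not tree-nut-free — out
H: has tahini, so not sesame-free — out
I: has whole egg, so not egg-free; has coconut, so not tree-nut-free — reject
J: has rum, so not Whole30-style — no

D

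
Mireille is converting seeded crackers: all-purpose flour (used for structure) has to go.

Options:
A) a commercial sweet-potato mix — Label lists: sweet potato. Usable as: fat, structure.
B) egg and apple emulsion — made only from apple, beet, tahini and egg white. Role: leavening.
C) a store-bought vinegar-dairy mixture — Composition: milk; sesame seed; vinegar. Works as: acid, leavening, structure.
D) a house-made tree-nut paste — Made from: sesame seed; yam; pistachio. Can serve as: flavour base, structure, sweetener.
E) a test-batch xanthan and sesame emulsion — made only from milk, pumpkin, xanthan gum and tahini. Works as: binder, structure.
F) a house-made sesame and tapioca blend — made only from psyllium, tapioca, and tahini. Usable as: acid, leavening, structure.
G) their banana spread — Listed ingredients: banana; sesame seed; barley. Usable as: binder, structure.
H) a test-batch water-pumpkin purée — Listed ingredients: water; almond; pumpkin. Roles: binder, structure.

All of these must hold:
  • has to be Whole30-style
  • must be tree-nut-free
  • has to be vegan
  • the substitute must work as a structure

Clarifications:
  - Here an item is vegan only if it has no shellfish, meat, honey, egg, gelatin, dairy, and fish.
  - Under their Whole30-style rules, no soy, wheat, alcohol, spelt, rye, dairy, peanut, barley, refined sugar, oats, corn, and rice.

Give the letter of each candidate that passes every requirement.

A, F

A: only sweet potato; none excluded — keep
B: not usable as a structure; has egg white, so not vegan — out
C: has milk, so not vegan; has milk, so not Whole30-style — reject
D: has pistachio, so not tree-nut-free — reject
E: has milk, so not vegan; has milk, so not Whole30-style — no
F: nothing on the exclusion list — keep
G: has barley, so not Whole30-style — no
H: has almond, so not tree-nut-free — out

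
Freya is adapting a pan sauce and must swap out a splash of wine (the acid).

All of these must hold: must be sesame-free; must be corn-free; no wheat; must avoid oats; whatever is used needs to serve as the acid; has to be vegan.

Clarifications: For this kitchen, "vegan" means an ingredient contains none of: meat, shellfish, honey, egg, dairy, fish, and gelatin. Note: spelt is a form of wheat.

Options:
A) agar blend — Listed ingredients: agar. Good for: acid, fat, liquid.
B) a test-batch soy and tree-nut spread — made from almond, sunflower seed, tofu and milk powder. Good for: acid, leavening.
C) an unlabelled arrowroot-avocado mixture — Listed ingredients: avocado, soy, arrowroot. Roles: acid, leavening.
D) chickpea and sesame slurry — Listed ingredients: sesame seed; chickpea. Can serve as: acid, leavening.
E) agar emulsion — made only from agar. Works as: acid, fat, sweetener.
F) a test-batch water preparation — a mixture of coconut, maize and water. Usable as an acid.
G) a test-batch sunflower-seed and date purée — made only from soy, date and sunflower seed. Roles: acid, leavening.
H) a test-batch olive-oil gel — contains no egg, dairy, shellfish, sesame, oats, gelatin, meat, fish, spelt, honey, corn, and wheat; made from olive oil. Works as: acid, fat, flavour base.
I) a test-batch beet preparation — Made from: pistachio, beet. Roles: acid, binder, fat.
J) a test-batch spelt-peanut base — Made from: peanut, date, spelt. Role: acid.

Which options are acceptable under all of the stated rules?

A, C, E, G, H, I

A: no corn, no oats — keep
B: has milk powder, so not vegan — no
C: all constraints satisfied — OK
D: has sesame seed, so not sesame-free — no
E: no corn, vegan — OK
F: has maize, so not corn-free — reject
G: only soy, sunflower seed and date; none excluded — OK
H: works as an acid, no sesame, vegan — keep
I: only pistachio and beet; none excluded — OK
J: has spelt, so not wheat-free — no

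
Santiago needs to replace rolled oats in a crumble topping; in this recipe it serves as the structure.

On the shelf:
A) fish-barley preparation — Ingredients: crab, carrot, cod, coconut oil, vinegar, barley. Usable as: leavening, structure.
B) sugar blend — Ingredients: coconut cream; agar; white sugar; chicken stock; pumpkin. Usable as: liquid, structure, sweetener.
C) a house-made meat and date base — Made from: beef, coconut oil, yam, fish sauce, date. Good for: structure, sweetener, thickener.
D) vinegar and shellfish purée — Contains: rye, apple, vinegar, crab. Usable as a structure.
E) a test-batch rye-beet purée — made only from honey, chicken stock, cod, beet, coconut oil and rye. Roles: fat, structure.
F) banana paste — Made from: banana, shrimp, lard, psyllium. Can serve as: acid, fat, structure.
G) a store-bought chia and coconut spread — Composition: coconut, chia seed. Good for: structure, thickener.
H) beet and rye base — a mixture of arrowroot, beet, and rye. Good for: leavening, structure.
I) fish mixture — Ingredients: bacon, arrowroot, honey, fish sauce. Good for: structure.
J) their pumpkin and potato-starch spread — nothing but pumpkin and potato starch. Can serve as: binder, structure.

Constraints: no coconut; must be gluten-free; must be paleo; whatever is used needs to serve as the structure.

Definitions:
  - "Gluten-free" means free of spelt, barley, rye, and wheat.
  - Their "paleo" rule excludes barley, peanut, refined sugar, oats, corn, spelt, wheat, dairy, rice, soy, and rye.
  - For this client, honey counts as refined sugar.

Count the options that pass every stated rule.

2

A: has barley, so not gluten-free; has barley, so not paleo (and 1 more) — no
B: has white sugar, so not paleo; has coconut cream, so not coconut-free — no
C: has coconut oil, so not coconut-free — out
D: has rye, so not gluten-free; has rye, so not paleo — reject
E: has rye, so not gluten-free; has honey, so not paleo (and 1 more) — out
F: paleo, no coconut — keep
G: has coconut, so not coconut-free — reject
H: has rye, so not gluten-free; has rye, so not paleo — reject
I: has honey, so not paleo — no
J: only potato starch and pumpkin; none excluded — keep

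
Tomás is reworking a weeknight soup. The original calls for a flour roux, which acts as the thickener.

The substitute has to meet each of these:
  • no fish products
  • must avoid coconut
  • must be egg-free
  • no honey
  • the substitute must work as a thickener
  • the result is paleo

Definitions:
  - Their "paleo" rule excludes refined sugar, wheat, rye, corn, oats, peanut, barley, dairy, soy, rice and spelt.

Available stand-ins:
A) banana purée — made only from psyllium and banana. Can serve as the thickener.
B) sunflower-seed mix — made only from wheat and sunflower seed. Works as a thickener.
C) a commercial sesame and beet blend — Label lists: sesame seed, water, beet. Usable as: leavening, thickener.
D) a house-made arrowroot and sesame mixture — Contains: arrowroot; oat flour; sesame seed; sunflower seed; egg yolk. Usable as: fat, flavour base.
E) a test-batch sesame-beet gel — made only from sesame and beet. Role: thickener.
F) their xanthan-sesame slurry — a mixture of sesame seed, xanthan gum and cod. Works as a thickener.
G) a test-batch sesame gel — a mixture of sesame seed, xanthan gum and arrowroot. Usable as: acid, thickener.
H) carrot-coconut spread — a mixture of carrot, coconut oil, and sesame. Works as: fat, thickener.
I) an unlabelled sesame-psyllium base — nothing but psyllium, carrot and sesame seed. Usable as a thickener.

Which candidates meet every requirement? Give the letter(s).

A: only psyllium and banana; none excluded — keep
B: has wheat, so not paleo — no
C: only sesame seed, water, and beet; none excluded — valid
D: not usable as a thickener; has oat flour, so not paleo (and 1 more) — reject
E: only sesame and beet; none excluded — OK
F: has cod, so not fish-free — out
G: only sesame seed, xanthan gum and arrowroot; none excluded — OK
H: has coconut oil, so not coconut-free — no
I: every rule checks out — keep

A, C, E, G, I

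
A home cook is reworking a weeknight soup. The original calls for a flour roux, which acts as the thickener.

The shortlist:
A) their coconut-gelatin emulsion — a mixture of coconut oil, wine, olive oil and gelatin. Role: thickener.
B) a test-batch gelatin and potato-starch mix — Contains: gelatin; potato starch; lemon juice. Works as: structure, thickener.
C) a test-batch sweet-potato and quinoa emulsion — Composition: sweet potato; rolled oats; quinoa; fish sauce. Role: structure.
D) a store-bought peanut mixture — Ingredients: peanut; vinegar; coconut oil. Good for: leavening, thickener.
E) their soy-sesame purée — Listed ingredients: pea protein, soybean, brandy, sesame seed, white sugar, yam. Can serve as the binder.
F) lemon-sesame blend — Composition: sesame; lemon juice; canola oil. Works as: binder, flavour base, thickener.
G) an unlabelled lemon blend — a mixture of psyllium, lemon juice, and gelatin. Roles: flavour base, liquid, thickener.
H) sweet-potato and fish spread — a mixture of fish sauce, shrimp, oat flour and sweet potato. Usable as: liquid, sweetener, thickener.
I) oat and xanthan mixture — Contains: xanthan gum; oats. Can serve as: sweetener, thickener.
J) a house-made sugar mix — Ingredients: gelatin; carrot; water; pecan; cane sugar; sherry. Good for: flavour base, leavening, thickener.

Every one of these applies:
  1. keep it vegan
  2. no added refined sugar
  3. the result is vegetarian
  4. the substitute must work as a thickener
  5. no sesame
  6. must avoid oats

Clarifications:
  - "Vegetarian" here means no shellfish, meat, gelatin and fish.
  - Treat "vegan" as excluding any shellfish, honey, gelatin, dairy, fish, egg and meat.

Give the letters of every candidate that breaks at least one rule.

A: has gelatin, so not vegetarian; has gelatin, so not vegan — reject
B: has gelatin, so not vegetarian; has gelatin, so not vegan — no
C: not usable as a thickener; has fish sauce, so not vegetarian (and 2 more) — no
D: every rule checks out — valid
E: not usable as a thickener; has white sugar, so not no-added-sugar (and 1 more) — reject
F: has sesame, so not sesame-free — reject
G: has gelatin, so not vegetarian; has gelatin, so not vegan — out
H: has fish sauce, so not vegetarian; has fish sauce, so not vegan (and 1 more) — reject
I: has oats, so not oat-free — reject
J: has gelatin, so not vegetarian; has gelatin, so not vegan (and 1 more) — no

A, B, C, E, F, G, H, I, J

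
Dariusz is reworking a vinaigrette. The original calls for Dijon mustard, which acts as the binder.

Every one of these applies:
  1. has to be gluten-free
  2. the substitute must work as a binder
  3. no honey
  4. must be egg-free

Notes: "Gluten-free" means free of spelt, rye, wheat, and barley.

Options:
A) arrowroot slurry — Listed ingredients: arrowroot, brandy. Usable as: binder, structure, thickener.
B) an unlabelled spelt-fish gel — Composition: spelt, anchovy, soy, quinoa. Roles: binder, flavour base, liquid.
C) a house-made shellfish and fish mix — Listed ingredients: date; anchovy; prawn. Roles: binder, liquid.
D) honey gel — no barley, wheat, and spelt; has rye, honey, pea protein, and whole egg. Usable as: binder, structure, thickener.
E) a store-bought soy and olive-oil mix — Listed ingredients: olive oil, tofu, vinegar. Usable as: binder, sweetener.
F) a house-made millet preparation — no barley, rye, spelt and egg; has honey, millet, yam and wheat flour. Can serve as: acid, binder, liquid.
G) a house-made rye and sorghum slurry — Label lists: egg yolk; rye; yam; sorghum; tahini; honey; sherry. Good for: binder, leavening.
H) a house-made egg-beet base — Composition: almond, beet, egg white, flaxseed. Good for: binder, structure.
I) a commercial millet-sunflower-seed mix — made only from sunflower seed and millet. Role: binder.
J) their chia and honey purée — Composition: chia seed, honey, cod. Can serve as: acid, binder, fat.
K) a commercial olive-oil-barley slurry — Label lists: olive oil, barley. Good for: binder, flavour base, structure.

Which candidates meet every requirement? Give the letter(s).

A: all constraints satisfied — keep
B: has spelt, so not gluten-free — reject
C: every rule checks out — OK
D: has rye, so not gluten-free; has whole egg, so not egg-free (and 1 more) — reject
E: no honey, no egg — keep
F: has wheat flour, so not gluten-free; has honey, so not honey-free — no
G: has rye, so not gluten-free; has egg yolk, so not egg-free (and 1 more) — out
H: has egg white, so not egg-free — no
I: works as a binder, gluten-free, no honey — keep
J: has honey, so not honey-free — no
K: has barley, so not gluten-free — reject

A, C, E, I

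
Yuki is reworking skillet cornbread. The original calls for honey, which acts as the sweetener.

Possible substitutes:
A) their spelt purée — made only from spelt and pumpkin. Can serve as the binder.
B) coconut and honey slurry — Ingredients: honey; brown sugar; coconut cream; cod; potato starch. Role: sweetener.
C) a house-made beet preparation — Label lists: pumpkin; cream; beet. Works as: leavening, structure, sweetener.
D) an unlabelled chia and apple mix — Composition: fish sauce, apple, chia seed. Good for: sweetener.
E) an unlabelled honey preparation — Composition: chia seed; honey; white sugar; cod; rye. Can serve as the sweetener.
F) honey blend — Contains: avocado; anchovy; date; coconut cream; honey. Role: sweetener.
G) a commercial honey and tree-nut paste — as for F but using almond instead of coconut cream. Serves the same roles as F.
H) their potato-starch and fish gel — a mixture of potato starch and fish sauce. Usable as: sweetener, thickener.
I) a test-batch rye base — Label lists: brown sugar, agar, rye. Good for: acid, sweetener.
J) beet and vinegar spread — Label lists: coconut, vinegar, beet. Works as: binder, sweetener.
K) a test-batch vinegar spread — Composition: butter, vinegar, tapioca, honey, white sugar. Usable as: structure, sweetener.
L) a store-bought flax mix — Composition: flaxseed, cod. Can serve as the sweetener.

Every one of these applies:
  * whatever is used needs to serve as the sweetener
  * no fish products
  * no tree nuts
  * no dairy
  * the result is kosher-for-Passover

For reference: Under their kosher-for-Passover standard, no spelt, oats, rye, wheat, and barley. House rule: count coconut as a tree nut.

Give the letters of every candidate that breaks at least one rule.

A: not usable as a sweetener; has spelt, so not kosher-for-Passover — no
B: has coconut cream, so not tree-nut-free; has cod, so not fish-free — reject
C: has cream, so not dairy-free — no
D: has fish sauce, so not fish-free — reject
E: has rye, so not kosher-for-Passover; has cod, so not fish-free — reject
F: has coconut cream, so not tree-nut-free; has anchovy, so not fish-free — out
G: has almond, so not tree-nut-free; has anchovy, so not fish-free — reject
H: has fish sauce, so not fish-free — no
I: has rye, so not kosher-for-Passover — out
J: has coconut, so not tree-nut-free — out
K: has butter, so not dairy-free — no
L: has cod, so not fish-free — no

A, B, C, D, E, F, G, H, I, J, K, L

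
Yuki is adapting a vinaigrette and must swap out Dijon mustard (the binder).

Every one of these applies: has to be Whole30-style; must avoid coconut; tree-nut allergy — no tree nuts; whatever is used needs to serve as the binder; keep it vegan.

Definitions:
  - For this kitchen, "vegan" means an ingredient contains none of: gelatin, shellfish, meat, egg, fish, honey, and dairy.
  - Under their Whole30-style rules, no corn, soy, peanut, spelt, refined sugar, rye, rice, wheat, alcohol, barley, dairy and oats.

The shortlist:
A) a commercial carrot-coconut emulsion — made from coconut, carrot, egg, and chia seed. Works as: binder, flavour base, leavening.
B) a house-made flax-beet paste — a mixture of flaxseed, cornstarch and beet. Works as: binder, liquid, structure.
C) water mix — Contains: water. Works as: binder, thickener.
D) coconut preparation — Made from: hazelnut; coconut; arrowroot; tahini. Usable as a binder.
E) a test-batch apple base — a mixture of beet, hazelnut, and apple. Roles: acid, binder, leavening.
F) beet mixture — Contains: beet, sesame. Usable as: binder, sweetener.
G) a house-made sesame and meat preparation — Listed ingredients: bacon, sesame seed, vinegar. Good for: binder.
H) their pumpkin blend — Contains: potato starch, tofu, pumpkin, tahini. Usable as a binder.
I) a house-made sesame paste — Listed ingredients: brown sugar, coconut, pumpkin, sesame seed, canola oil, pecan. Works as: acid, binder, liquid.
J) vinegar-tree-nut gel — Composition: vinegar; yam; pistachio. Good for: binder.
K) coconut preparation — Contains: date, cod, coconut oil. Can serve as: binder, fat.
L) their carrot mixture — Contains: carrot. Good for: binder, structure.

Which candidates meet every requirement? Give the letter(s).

A: has egg, so not vegan; has coconut, so not coconut-free — reject
B: has cornstarch, so not Whole30-style — out
C: only water; none excluded — keep
D: has coconut, so not coconut-free; has hazelnut, so not tree-nut-free — reject
E: has hazelnut, so not tree-nut-free — no
F: only sesame and beet; none excluded — valid
G: has bacon, so not vegan — out
H: has tofu, so not Whole30-style — reject
I: has brown sugar, so not Whole30-style; has coconut, so not coconut-free (and 1 more) — no
J: has pistachio, so not tree-nut-free — reject
K: has cod, so not vegan; has coconut oil, so not coconut-free — out
L: all constraints satisfied — keep

C, F, L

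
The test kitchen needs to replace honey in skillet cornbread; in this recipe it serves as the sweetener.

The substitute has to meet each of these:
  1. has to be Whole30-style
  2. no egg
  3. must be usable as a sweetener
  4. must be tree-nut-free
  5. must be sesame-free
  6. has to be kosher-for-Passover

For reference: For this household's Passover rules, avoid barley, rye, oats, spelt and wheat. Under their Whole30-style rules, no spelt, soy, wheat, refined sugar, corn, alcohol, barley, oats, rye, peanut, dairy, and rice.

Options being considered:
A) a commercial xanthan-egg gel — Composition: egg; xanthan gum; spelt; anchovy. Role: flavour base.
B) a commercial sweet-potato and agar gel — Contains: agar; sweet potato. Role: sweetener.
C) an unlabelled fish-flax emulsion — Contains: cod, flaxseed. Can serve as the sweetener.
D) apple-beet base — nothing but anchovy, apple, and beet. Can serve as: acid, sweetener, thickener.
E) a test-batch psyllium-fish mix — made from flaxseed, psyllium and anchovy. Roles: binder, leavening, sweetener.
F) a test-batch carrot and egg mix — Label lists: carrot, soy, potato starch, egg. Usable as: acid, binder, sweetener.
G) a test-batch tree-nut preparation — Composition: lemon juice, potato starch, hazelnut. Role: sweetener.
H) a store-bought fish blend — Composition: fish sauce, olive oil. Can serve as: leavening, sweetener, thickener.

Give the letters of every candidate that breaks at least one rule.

A, F, G

A: not usable as a sweetener; has spelt, so not kosher-for-Passover (and 2 more) — no
B: nothing on the exclusion list — OK
C: all constraints satisfied — OK
D: works as a sweetener, no tree nuts, no egg — keep
E: all constraints satisfied — valid
F: has soy, so not Whole30-style; has egg, so not egg-free — out
G: has hazelnut, so not tree-nut-free — out
H: every rule checks out — keep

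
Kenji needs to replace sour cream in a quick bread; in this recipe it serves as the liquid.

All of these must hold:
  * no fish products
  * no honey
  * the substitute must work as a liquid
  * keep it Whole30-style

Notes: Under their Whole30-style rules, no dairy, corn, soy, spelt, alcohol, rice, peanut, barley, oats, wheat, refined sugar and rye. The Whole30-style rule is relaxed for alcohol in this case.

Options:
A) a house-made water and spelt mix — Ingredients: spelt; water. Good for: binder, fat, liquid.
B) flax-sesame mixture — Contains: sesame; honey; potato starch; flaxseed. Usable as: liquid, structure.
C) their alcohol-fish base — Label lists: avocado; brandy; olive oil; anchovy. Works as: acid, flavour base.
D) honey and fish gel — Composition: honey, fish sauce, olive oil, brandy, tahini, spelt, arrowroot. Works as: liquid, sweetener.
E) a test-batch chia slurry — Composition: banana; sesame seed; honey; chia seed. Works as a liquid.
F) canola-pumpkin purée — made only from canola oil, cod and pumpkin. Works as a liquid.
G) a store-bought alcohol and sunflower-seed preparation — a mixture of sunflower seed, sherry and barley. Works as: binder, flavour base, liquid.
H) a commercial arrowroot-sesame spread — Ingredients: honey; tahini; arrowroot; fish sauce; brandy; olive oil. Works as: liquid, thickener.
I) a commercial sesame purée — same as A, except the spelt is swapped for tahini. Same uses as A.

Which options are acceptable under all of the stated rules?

A: has spelt, so not Whole30-style — out
B: has honey, so not honey-free — reject
C: not usable as a liquid; has anchovy, so not fish-free — no
D: has spelt, so not Whole30-style; has honey, so not honey-free (and 1 more) — out
E: has honey, so not honey-free — out
F: has cod, so not fish-free — no
G: has barley, so not Whole30-style — reject
H: has honey, so not honey-free; has fish sauce, so not fish-free — no
I: only tahini and water; none excluded — valid

I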